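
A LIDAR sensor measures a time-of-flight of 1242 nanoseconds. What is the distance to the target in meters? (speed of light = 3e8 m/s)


tof = 1242 ns = 1.242e-06 s
dist = c * tof / 2
= 3e8 * 1.242e-06 / 2
= 186.3 m


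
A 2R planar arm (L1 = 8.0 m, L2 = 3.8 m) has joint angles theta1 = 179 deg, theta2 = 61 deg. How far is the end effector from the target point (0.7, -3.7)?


End effector via forward kinematics:
x = L1*cos(t1) + L2*cos(t1+t2) = -9.8988
y = L1*sin(t1) + L2*sin(t1+t2) = -3.1513
Distance to target:
d = sqrt((0.7 - -9.8988)^2 + (-3.7 - -3.1513)^2)
= sqrt(112.3342 + 0.3011)
= 10.613 m


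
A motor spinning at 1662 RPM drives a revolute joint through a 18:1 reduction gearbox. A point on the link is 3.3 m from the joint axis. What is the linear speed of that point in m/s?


omega_motor = 1662 * 2*pi/60 = 174.0442 rad/s
omega_joint = omega_motor / 18 = 9.6691 rad/s
v = omega_joint * r = 9.6691 * 3.3
= 31.9081 m/s


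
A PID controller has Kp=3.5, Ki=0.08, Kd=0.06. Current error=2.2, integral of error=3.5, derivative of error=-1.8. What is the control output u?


u = Kp*e + Ki*int(e) + Kd*de/dt
= 3.5*2.2 + 0.08*3.5 + 0.06*(-1.8)
= 7.7 + 0.28 + -0.108
= 7.872


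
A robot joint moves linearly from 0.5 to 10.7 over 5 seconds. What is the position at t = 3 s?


s = t/T = 3/5 = 0.6
p(t) = p0 + (pf-p0)*s
= 0.5 + (10.7 - 0.5) * 0.6
= 6.62


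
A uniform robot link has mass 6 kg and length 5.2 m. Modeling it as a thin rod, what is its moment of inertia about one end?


I = (1/3) * m * L^2
= (1/3) * 6 * 5.2^2
= 0.333333 * 6 * 27.04
= 54.08 kg*m^2


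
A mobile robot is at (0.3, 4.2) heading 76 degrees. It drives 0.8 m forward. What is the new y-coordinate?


y_new = y0 + d*sin(theta)
= 4.2 + 0.8*sin(76)
= 4.2 + 0.7762
= 4.9762


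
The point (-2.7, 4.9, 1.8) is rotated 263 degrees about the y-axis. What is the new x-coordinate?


Rotation about y-axis: x' = x*cos(theta) + z*sin(theta)
= -2.7 * -0.1219 + 1.8 * -0.9925
= -1.4575


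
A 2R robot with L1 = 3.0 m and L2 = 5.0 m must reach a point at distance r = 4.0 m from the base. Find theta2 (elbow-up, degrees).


cos(theta2) = (r^2 - L1^2 - L2^2) / (2*L1*L2)
cos(theta2) = (16.0 - 9.0 - 25.0) / 30.0
cos(theta2) = -0.6
theta2 = 126.8699 degrees


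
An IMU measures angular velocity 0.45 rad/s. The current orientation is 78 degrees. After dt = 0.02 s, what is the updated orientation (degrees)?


delta_theta = w * dt = 0.45 * 0.02 = 0.009 rad
= 0.5157 deg
theta_new = 78 + 0.5157 = 78.5157 deg


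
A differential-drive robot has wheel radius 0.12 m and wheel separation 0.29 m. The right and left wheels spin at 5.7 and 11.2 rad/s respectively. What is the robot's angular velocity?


vR = r*wR = 0.12*5.7 = 0.684 m/s
vL = r*wL = 0.12*11.2 = 1.344 m/s
v = (vR+vL)/2 = 1.014 m/s
omega = (vR-vL)/L = -2.2759 rad/s
angular velocity = -2.2759 rad/s


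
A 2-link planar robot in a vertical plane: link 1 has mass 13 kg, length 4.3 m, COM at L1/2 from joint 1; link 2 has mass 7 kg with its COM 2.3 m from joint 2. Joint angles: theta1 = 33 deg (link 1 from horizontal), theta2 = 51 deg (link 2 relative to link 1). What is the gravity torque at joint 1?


Horizontal distance from joint 1 to link-1 COM:
  x_c1 = (L1/2)*cos(t1) = 2.15 * 0.8387 = 1.8031 m
Horizontal distance from joint 1 to link-2 COM:
  x_c2 = L1*cos(t1) + Lc2*cos(t1+t2)
       = 4.3*0.8387 + 2.3*0.1045 = 3.8467 m
tau1 = m1*g*x_c1 + m2*g*x_c2
     = 13*9.81*1.8031 + 7*9.81*3.8467
     = 229.9547 + 264.1528
     = 494.1075 Nm


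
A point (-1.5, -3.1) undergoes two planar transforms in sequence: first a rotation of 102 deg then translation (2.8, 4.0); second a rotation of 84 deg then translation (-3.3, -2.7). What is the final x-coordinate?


After transform 1:
x1 = cos(102)*-1.5 - sin(102)*-3.1 + 2.8 = 6.1441
y1 = sin(102)*-1.5 + cos(102)*-3.1 + 4.0 = 3.1773
After transform 2:
x2 = cos(84)*6.1441 - sin(84)*3.1773 + -3.3
= -5.8177


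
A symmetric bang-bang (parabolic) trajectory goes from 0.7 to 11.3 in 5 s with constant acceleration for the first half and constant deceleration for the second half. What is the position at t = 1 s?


Symmetric rest-to-rest: each phase covers (pf-p0)/2 in time T/2. 0.5*a*(T/2)^2 = (pf-p0)/2 => a = 4*(pf-p0)/T^2
a = 4*(11.3-0.7)/5^2 = 1.696
t = 1 is in the acceleration phase (t <= T/2).
p = p0 + 0.5*a*t^2 = 0.7 + 0.5*1.696*1^2
= 1.548


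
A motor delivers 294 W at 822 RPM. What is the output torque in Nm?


omega = 822 * 2*pi/60 = 86.0796 rad/s
tau = P / omega = 294 / 86.0796
= 3.4154 Nm


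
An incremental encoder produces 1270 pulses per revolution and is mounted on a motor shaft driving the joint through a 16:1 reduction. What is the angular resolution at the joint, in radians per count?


counts per rev = 1270
effective counts at joint = 1270 * 16 = 20320
resolution = 2*pi / 20320
= 3.0921e-04 rad/count


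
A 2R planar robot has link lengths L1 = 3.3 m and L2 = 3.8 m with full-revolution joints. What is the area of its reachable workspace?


r_max = L1 + L2 = 7.1 m
r_min = |L1 - L2| = 0.5 m
Area = pi*(r_max^2 - r_min^2)
= pi*(50.41 - 0.25)
= pi * 50.16
= 157.5823 m^2


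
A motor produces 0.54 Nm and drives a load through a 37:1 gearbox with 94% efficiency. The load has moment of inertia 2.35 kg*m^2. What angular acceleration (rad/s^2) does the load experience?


tau_out = tau_motor * N * eta
= 0.54 * 37 * 0.94 = 18.7812 Nm
alpha = tau_out / I = 18.7812 / 2.35
= 7.992 rad/s^2


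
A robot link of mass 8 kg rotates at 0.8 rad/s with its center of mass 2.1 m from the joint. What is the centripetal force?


F = m * omega^2 * r
= 8 * 0.8^2 * 2.1
= 8 * 0.64 * 2.1
= 10.752 N


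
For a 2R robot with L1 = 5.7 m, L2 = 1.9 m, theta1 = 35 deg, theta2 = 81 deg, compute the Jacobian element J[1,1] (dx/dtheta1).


J[1,1] = -L1*sin(t1) - L2*sin(t1+t2)
= -5.7*sin(35) - 1.9*sin(116)
= -4.9771


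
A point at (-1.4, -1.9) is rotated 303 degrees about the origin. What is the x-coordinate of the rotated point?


x' = x*cos(theta) - y*sin(theta)
cos(303 deg) = 0.5446, sin(303 deg) = -0.8387
x' = -1.4 * 0.5446 - -1.9 * -0.8387
= -0.7625 - 1.5935
= -2.356


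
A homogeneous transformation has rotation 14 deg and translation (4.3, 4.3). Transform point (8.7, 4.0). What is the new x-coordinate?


x' = cos(theta)*px - sin(theta)*py + tx
= 0.9703*8.7 - 0.2419*4.0 + 4.3
= 11.7739


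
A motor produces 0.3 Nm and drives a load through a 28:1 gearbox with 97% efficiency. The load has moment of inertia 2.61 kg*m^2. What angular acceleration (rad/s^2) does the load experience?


tau_out = tau_motor * N * eta
= 0.3 * 28 * 0.97 = 8.148 Nm
alpha = tau_out / I = 8.148 / 2.61
= 3.1218 rad/s^2


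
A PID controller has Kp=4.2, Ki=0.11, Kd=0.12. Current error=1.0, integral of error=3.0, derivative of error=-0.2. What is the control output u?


u = Kp*e + Ki*int(e) + Kd*de/dt
= 4.2*1.0 + 0.11*3.0 + 0.12*(-0.2)
= 4.2 + 0.33 + -0.024
= 4.506


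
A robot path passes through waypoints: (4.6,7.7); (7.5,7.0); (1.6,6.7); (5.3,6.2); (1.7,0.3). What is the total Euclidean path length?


Segment lengths:
  seg1 = sqrt((2.9)^2 + (-0.7)^2) = 2.9833
  seg2 = sqrt((-5.9)^2 + (-0.3)^2) = 5.9076
  seg3 = sqrt((3.7)^2 + (-0.5)^2) = 3.7336
  seg4 = sqrt((-3.6)^2 + (-5.9)^2) = 6.9116
Total = 19.5361


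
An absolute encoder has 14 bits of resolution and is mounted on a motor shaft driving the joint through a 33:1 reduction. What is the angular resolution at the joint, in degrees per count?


counts = 2^14 = 16384
effective counts at joint = 16384 * 33 = 540672
resolution = 360 / 540672
= 6.6584e-04 deg/count


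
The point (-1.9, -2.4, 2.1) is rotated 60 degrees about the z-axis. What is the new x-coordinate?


Rotation about z-axis: x' = x*cos(theta) - y*sin(theta)
= -1.9 * 0.5 - -2.4 * 0.866
= 1.1285


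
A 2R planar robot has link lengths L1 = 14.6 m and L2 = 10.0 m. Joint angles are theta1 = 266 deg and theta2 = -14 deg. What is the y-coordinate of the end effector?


Convert angles to radians: theta1 = 4.6426, theta2 = -0.2443
y = L1*sin(theta1) + L2*sin(theta1+theta2)
y = -14.5644 + -9.5106
y = -24.075


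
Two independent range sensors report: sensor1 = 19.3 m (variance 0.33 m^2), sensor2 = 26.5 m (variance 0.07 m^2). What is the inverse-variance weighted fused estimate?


w1 = (1/var1) / (1/var1 + 1/var2)
   = 3.0303 / (3.0303 + 14.2857) = 0.175
w2 = 1 - w1 = 0.825
fused = w1*s1 + w2*s2 = 3.3775 + 21.8625
= 25.24 m


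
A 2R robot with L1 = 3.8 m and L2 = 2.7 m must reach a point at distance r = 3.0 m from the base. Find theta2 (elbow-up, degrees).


cos(theta2) = (r^2 - L1^2 - L2^2) / (2*L1*L2)
cos(theta2) = (9.0 - 14.44 - 7.29) / 20.52
cos(theta2) = -0.62037
theta2 = 128.3432 degrees


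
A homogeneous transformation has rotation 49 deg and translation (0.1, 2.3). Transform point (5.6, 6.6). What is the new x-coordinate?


x' = cos(theta)*px - sin(theta)*py + tx
= 0.6561*5.6 - 0.7547*6.6 + 0.1
= -1.2072


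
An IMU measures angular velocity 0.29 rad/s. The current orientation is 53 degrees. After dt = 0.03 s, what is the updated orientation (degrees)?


delta_theta = w * dt = 0.29 * 0.03 = 0.0087 rad
= 0.4985 deg
theta_new = 53 + 0.4985 = 53.4985 deg


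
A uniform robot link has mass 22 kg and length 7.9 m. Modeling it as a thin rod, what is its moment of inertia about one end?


I = (1/3) * m * L^2
= (1/3) * 22 * 7.9^2
= 0.333333 * 22 * 62.41
= 457.6733 kg*m^2


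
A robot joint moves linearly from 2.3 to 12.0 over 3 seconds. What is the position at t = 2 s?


s = t/T = 2/3 = 0.6667
p(t) = p0 + (pf-p0)*s
= 2.3 + (12.0 - 2.3) * 0.6667
= 8.7667


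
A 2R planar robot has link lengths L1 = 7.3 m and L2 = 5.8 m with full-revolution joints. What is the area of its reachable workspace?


r_max = L1 + L2 = 13.1 m
r_min = |L1 - L2| = 1.5 m
Area = pi*(r_max^2 - r_min^2)
= pi*(171.61 - 2.25)
= pi * 169.36
= 532.0601 m^2


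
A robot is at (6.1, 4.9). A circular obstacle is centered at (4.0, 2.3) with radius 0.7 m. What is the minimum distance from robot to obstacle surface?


center_dist = sqrt((6.1-4.0)^2 + (4.9-2.3)^2)
= sqrt(4.41 + 6.76)
= 3.3422
min_dist = center_dist - radius = 3.3422 - 0.7 = 2.6422 m


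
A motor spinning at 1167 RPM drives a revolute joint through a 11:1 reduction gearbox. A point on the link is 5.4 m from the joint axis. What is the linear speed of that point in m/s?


omega_motor = 1167 * 2*pi/60 = 122.208 rad/s
omega_joint = omega_motor / 11 = 11.1098 rad/s
v = omega_joint * r = 11.1098 * 5.4
= 59.993 m/s


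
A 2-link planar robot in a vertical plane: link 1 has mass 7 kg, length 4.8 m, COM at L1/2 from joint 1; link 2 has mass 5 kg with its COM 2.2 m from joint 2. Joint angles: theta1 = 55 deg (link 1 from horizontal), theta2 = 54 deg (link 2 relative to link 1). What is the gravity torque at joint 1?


Horizontal distance from joint 1 to link-1 COM:
  x_c1 = (L1/2)*cos(t1) = 2.4 * 0.5736 = 1.3766 m
Horizontal distance from joint 1 to link-2 COM:
  x_c2 = L1*cos(t1) + Lc2*cos(t1+t2)
       = 4.8*0.5736 + 2.2*-0.3256 = 2.0369 m
tau1 = m1*g*x_c1 + m2*g*x_c2
     = 7*9.81*1.3766 + 5*9.81*2.0369
     = 94.53 + 99.9108
     = 194.4408 Nm


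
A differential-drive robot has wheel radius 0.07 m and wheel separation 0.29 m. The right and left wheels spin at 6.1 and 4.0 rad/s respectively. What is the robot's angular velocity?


vR = r*wR = 0.07*6.1 = 0.427 m/s
vL = r*wL = 0.07*4.0 = 0.28 m/s
v = (vR+vL)/2 = 0.3535 m/s
omega = (vR-vL)/L = 0.5069 rad/s
angular velocity = 0.5069 rad/s


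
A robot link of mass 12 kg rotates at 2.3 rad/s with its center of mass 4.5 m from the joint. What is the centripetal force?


F = m * omega^2 * r
= 12 * 2.3^2 * 4.5
= 12 * 5.29 * 4.5
= 285.66 N


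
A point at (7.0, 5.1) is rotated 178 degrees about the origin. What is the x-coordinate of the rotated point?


x' = x*cos(theta) - y*sin(theta)
cos(178 deg) = -0.9994, sin(178 deg) = 0.0349
x' = 7.0 * -0.9994 - 5.1 * 0.0349
= -6.9957 - 0.178
= -7.1737


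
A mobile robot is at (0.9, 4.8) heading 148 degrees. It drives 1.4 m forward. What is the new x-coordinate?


x_new = x0 + d*cos(theta)
= 0.9 + 1.4*cos(148)
= 0.9 + -1.1873
= -0.2873


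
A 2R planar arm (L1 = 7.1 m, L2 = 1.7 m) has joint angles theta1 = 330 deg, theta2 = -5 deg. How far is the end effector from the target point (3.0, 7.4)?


End effector via forward kinematics:
x = L1*cos(t1) + L2*cos(t1+t2) = 7.5413
y = L1*sin(t1) + L2*sin(t1+t2) = -4.5251
Distance to target:
d = sqrt((3.0 - 7.5413)^2 + (7.4 - -4.5251)^2)
= sqrt(20.6238 + 142.2075)
= 12.7605 m


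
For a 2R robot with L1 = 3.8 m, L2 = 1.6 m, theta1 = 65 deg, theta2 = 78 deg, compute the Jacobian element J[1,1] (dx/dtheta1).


J[1,1] = -L1*sin(t1) - L2*sin(t1+t2)
= -3.8*sin(65) - 1.6*sin(143)
= -4.4069


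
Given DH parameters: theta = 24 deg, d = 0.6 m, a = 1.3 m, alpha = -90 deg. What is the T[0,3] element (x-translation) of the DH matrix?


T[0,3] = a * cos(theta)
= 1.3 * cos(24 deg)
= 1.3 * 0.9135
= 1.1876


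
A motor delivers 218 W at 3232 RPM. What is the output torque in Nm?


omega = 3232 * 2*pi/60 = 338.4542 rad/s
tau = P / omega = 218 / 338.4542
= 0.6441 Nm


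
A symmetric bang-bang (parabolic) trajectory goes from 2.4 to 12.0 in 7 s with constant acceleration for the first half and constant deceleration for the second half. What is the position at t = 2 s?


Symmetric rest-to-rest: each phase covers (pf-p0)/2 in time T/2. 0.5*a*(T/2)^2 = (pf-p0)/2 => a = 4*(pf-p0)/T^2
a = 4*(12.0-2.4)/7^2 = 0.7837
t = 2 is in the acceleration phase (t <= T/2).
p = p0 + 0.5*a*t^2 = 2.4 + 0.5*0.7837*2^2
= 3.9673


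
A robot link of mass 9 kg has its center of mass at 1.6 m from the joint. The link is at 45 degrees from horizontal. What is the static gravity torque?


tau = m*g*L*cos(angle)
= 9 * 9.81 * 1.6 * cos(45 deg)
= 9 * 9.81 * 1.6 * 0.7071
= 99.8887 Nm


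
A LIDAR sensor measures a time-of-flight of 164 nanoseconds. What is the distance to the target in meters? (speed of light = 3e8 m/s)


tof = 164 ns = 1.64e-07 s
dist = c * tof / 2
= 3e8 * 1.64e-07 / 2
= 24.6 m


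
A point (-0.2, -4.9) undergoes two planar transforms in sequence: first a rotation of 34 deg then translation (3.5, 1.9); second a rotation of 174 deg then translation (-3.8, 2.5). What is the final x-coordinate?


After transform 1:
x1 = cos(34)*-0.2 - sin(34)*-4.9 + 3.5 = 6.0742
y1 = sin(34)*-0.2 + cos(34)*-4.9 + 1.9 = -2.2741
After transform 2:
x2 = cos(174)*6.0742 - sin(174)*-2.2741 + -3.8
= -9.6033


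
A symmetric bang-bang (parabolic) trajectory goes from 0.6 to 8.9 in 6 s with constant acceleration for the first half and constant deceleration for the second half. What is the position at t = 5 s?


Symmetric rest-to-rest: each phase covers (pf-p0)/2 in time T/2. 0.5*a*(T/2)^2 = (pf-p0)/2 => a = 4*(pf-p0)/T^2
a = 4*(8.9-0.6)/6^2 = 0.9222
t = 5 is in the deceleration phase (t > T/2).
p = pf - 0.5*a*(T-t)^2 = 8.9 - 0.5*0.9222*1^2
= 8.4389


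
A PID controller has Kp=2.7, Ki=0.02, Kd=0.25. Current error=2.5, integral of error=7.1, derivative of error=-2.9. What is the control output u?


u = Kp*e + Ki*int(e) + Kd*de/dt
= 2.7*2.5 + 0.02*7.1 + 0.25*(-2.9)
= 6.75 + 0.142 + -0.725
= 6.167


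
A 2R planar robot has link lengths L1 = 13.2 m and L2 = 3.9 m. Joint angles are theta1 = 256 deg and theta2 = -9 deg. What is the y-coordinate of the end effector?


Convert angles to radians: theta1 = 4.468, theta2 = -0.1571
y = L1*sin(theta1) + L2*sin(theta1+theta2)
y = -12.8079 + -3.59
y = -16.3979


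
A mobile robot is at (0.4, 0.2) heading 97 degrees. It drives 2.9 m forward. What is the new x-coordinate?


x_new = x0 + d*cos(theta)
= 0.4 + 2.9*cos(97)
= 0.4 + -0.3534
= 0.0466


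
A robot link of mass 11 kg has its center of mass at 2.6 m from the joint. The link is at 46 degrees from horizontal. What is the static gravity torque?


tau = m*g*L*cos(angle)
= 11 * 9.81 * 2.6 * cos(46 deg)
= 11 * 9.81 * 2.6 * 0.6947
= 194.8975 Nm


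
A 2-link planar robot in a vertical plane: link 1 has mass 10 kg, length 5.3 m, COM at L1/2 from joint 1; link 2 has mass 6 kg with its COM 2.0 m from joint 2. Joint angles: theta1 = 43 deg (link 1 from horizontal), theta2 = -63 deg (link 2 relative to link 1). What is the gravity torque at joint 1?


Horizontal distance from joint 1 to link-1 COM:
  x_c1 = (L1/2)*cos(t1) = 2.65 * 0.7314 = 1.9381 m
Horizontal distance from joint 1 to link-2 COM:
  x_c2 = L1*cos(t1) + Lc2*cos(t1+t2)
       = 5.3*0.7314 + 2.0*0.9397 = 5.7556 m
tau1 = m1*g*x_c1 + m2*g*x_c2
     = 10*9.81*1.9381 + 6*9.81*5.7556
     = 190.1264 + 338.7723
     = 528.8986 Nm


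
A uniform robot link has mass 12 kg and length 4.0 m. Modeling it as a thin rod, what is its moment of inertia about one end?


I = (1/3) * m * L^2
= (1/3) * 12 * 4.0^2
= 0.333333 * 12 * 16.0
= 64.0 kg*m^2


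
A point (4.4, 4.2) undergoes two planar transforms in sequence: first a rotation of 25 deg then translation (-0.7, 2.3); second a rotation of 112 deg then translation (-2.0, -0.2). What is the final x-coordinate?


After transform 1:
x1 = cos(25)*4.4 - sin(25)*4.2 + -0.7 = 1.5128
y1 = sin(25)*4.4 + cos(25)*4.2 + 2.3 = 7.966
After transform 2:
x2 = cos(112)*1.5128 - sin(112)*7.966 + -2.0
= -9.9526


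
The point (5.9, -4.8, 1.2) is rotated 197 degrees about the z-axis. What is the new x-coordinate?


Rotation about z-axis: x' = x*cos(theta) - y*sin(theta)
= 5.9 * -0.9563 - -4.8 * -0.2924
= -7.0456


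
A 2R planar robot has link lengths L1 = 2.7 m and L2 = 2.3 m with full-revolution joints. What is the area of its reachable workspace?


r_max = L1 + L2 = 5.0 m
r_min = |L1 - L2| = 0.4 m
Area = pi*(r_max^2 - r_min^2)
= pi*(25.0 - 0.16)
= pi * 24.84
= 78.0372 m^2


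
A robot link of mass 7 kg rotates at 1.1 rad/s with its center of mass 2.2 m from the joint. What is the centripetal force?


F = m * omega^2 * r
= 7 * 1.1^2 * 2.2
= 7 * 1.21 * 2.2
= 18.634 N


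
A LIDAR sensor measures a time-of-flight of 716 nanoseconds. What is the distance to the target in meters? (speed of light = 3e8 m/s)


tof = 716 ns = 7.16e-07 s
dist = c * tof / 2
= 3e8 * 7.16e-07 / 2
= 107.4 m


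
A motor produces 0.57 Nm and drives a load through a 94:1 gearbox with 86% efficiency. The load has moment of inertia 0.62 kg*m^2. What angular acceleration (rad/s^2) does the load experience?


tau_out = tau_motor * N * eta
= 0.57 * 94 * 0.86 = 46.0788 Nm
alpha = tau_out / I = 46.0788 / 0.62
= 74.3206 rad/s^2


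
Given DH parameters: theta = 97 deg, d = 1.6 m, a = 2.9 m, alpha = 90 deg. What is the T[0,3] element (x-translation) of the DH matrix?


T[0,3] = a * cos(theta)
= 2.9 * cos(97 deg)
= 2.9 * -0.1219
= -0.3534


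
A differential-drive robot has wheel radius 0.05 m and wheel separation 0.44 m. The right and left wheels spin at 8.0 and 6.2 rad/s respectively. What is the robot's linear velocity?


vR = r*wR = 0.05*8.0 = 0.4 m/s
vL = r*wL = 0.05*6.2 = 0.31 m/s
v = (vR+vL)/2 = 0.355 m/s
omega = (vR-vL)/L = 0.2045 rad/s
linear velocity = 0.355 m/s


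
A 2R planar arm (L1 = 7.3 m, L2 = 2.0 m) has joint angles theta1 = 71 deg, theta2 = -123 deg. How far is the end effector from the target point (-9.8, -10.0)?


End effector via forward kinematics:
x = L1*cos(t1) + L2*cos(t1+t2) = 3.608
y = L1*sin(t1) + L2*sin(t1+t2) = 5.3263
Distance to target:
d = sqrt((-9.8 - 3.608)^2 + (-10.0 - 5.3263)^2)
= sqrt(179.7737 + 234.8944)
= 20.3634 m


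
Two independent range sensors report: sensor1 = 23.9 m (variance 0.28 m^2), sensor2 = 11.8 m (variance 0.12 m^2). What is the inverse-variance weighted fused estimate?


w1 = (1/var1) / (1/var1 + 1/var2)
   = 3.5714 / (3.5714 + 8.3333) = 0.3
w2 = 1 - w1 = 0.7
fused = w1*s1 + w2*s2 = 7.17 + 8.26
= 15.43 m


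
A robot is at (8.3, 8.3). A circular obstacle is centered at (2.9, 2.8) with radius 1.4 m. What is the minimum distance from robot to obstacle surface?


center_dist = sqrt((8.3-2.9)^2 + (8.3-2.8)^2)
= sqrt(29.16 + 30.25)
= 7.7078
min_dist = center_dist - radius = 7.7078 - 1.4 = 6.3078 m


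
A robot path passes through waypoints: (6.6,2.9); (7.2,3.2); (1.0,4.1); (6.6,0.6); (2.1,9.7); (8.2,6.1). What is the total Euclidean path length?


Segment lengths:
  seg1 = sqrt((0.6)^2 + (0.3)^2) = 0.6708
  seg2 = sqrt((-6.2)^2 + (0.9)^2) = 6.265
  seg3 = sqrt((5.6)^2 + (-3.5)^2) = 6.6038
  seg4 = sqrt((-4.5)^2 + (9.1)^2) = 10.1518
  seg5 = sqrt((6.1)^2 + (-3.6)^2) = 7.0831
Total = 30.7745


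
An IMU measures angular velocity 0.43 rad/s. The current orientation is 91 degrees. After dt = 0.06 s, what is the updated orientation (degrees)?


delta_theta = w * dt = 0.43 * 0.06 = 0.0258 rad
= 1.4782 deg
theta_new = 91 + 1.4782 = 92.4782 deg


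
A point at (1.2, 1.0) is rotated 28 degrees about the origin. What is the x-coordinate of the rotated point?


x' = x*cos(theta) - y*sin(theta)
cos(28 deg) = 0.8829, sin(28 deg) = 0.4695
x' = 1.2 * 0.8829 - 1.0 * 0.4695
= 1.0595 - 0.4695
= 0.5901


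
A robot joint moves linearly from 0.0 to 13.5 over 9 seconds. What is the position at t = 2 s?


s = t/T = 2/9 = 0.2222
p(t) = p0 + (pf-p0)*s
= 0.0 + (13.5 - 0.0) * 0.2222
= 3.0


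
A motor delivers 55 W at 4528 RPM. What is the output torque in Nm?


omega = 4528 * 2*pi/60 = 474.1711 rad/s
tau = P / omega = 55 / 474.1711
= 0.116 Nm


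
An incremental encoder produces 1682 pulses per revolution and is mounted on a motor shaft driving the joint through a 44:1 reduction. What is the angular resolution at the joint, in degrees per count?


counts per rev = 1682
effective counts at joint = 1682 * 44 = 74008
resolution = 360 / 74008
= 0.0049 deg/count


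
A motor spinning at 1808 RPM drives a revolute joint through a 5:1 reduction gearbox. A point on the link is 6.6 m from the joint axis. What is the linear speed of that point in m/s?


omega_motor = 1808 * 2*pi/60 = 189.3333 rad/s
omega_joint = omega_motor / 5 = 37.8667 rad/s
v = omega_joint * r = 37.8667 * 6.6
= 249.92 m/s


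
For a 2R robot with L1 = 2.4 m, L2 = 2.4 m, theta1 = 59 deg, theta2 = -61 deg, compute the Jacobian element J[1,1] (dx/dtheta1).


J[1,1] = -L1*sin(t1) - L2*sin(t1+t2)
= -2.4*sin(59) - 2.4*sin(-2)
= -1.9734


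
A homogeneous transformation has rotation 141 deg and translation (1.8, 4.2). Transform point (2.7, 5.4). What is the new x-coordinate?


x' = cos(theta)*px - sin(theta)*py + tx
= -0.7771*2.7 - 0.6293*5.4 + 1.8
= -3.6966


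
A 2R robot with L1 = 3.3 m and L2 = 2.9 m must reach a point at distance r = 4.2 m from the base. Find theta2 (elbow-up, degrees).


cos(theta2) = (r^2 - L1^2 - L2^2) / (2*L1*L2)
cos(theta2) = (17.64 - 10.89 - 8.41) / 19.14
cos(theta2) = -0.086729
theta2 = 94.9755 degrees


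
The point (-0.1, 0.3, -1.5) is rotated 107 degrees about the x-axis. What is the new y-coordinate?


Rotation about x-axis: y' = y*cos(theta) - z*sin(theta)
= 0.3 * -0.2924 - -1.5 * 0.9563
= 1.3467


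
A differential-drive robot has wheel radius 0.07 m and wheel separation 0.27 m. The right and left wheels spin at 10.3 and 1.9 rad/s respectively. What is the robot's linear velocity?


vR = r*wR = 0.07*10.3 = 0.721 m/s
vL = r*wL = 0.07*1.9 = 0.133 m/s
v = (vR+vL)/2 = 0.427 m/s
omega = (vR-vL)/L = 2.1778 rad/s
linear velocity = 0.427 m/s


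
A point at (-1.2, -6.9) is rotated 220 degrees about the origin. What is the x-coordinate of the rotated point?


x' = x*cos(theta) - y*sin(theta)
cos(220 deg) = -0.766, sin(220 deg) = -0.6428
x' = -1.2 * -0.766 - -6.9 * -0.6428
= 0.9193 - 4.4352
= -3.516


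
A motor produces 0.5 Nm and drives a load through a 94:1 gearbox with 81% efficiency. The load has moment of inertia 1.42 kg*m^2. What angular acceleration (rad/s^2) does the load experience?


tau_out = tau_motor * N * eta
= 0.5 * 94 * 0.81 = 38.07 Nm
alpha = tau_out / I = 38.07 / 1.42
= 26.8099 rad/s^2


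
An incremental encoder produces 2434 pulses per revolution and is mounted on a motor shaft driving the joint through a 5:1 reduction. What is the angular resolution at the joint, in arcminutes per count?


counts per rev = 2434
effective counts at joint = 2434 * 5 = 12170
resolution = 360*60 / 12170
= 1.7749 arcmin/count


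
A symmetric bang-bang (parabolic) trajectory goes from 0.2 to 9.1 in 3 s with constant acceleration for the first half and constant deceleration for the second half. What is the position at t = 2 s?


Symmetric rest-to-rest: each phase covers (pf-p0)/2 in time T/2. 0.5*a*(T/2)^2 = (pf-p0)/2 => a = 4*(pf-p0)/T^2
a = 4*(9.1-0.2)/3^2 = 3.9556
t = 2 is in the deceleration phase (t > T/2).
p = pf - 0.5*a*(T-t)^2 = 9.1 - 0.5*3.9556*1^2
= 7.1222


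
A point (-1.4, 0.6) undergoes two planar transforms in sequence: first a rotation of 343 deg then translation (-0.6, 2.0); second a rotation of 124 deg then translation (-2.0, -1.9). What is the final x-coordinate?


After transform 1:
x1 = cos(343)*-1.4 - sin(343)*0.6 + -0.6 = -1.7634
y1 = sin(343)*-1.4 + cos(343)*0.6 + 2.0 = 2.9831
After transform 2:
x2 = cos(124)*-1.7634 - sin(124)*2.9831 + -2.0
= -3.487


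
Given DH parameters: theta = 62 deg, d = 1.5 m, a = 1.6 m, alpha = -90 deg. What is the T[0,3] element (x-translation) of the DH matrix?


T[0,3] = a * cos(theta)
= 1.6 * cos(62 deg)
= 1.6 * 0.4695
= 0.7512


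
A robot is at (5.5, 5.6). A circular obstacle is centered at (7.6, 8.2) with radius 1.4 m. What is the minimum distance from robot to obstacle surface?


center_dist = sqrt((5.5-7.6)^2 + (5.6-8.2)^2)
= sqrt(4.41 + 6.76)
= 3.3422
min_dist = center_dist - radius = 3.3422 - 1.4 = 1.9422 m


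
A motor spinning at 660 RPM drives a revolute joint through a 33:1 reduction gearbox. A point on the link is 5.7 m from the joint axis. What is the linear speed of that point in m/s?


omega_motor = 660 * 2*pi/60 = 69.115 rad/s
omega_joint = omega_motor / 33 = 2.0944 rad/s
v = omega_joint * r = 2.0944 * 5.7
= 11.9381 m/s


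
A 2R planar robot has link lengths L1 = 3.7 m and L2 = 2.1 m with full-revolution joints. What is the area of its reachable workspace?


r_max = L1 + L2 = 5.8 m
r_min = |L1 - L2| = 1.6 m
Area = pi*(r_max^2 - r_min^2)
= pi*(33.64 - 2.56)
= pi * 31.08
= 97.6407 m^2


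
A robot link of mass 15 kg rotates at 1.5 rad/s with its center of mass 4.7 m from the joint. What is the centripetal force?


F = m * omega^2 * r
= 15 * 1.5^2 * 4.7
= 15 * 2.25 * 4.7
= 158.625 N


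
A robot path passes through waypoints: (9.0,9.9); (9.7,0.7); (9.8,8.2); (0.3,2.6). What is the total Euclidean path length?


Segment lengths:
  seg1 = sqrt((0.7)^2 + (-9.2)^2) = 9.2266
  seg2 = sqrt((0.1)^2 + (7.5)^2) = 7.5007
  seg3 = sqrt((-9.5)^2 + (-5.6)^2) = 11.0277
Total = 27.755


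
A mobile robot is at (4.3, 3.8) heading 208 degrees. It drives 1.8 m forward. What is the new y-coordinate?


y_new = y0 + d*sin(theta)
= 3.8 + 1.8*sin(208)
= 3.8 + -0.845
= 2.955


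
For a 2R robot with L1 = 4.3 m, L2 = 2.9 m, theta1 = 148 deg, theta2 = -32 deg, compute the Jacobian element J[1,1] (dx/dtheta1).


J[1,1] = -L1*sin(t1) - L2*sin(t1+t2)
= -4.3*sin(148) - 2.9*sin(116)
= -4.8852


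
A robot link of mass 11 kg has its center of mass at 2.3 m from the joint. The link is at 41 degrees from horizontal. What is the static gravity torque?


tau = m*g*L*cos(angle)
= 11 * 9.81 * 2.3 * cos(41 deg)
= 11 * 9.81 * 2.3 * 0.7547
= 187.3136 Nm


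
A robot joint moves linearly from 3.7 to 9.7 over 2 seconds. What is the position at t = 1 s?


s = t/T = 1/2 = 0.5
p(t) = p0 + (pf-p0)*s
= 3.7 + (9.7 - 3.7) * 0.5
= 6.7


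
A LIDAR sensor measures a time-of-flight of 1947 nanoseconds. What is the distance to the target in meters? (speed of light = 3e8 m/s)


tof = 1947 ns = 1.947e-06 s
dist = c * tof / 2
= 3e8 * 1.947e-06 / 2
= 292.05 m


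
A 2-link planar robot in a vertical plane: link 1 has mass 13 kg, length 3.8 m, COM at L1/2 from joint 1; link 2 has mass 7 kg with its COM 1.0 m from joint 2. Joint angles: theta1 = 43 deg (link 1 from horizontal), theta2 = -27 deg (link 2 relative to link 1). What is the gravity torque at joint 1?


Horizontal distance from joint 1 to link-1 COM:
  x_c1 = (L1/2)*cos(t1) = 1.9 * 0.7314 = 1.3896 m
Horizontal distance from joint 1 to link-2 COM:
  x_c2 = L1*cos(t1) + Lc2*cos(t1+t2)
       = 3.8*0.7314 + 1.0*0.9613 = 3.7404 m
tau1 = m1*g*x_c1 + m2*g*x_c2
     = 13*9.81*1.3896 + 7*9.81*3.7404
     = 177.2121 + 256.8537
     = 434.0658 Nm


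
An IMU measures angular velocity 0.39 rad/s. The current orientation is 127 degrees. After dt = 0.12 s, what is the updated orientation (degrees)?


delta_theta = w * dt = 0.39 * 0.12 = 0.0468 rad
= 2.6814 deg
theta_new = 127 + 2.6814 = 129.6814 deg


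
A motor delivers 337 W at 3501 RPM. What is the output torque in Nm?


omega = 3501 * 2*pi/60 = 366.6239 rad/s
tau = P / omega = 337 / 366.6239
= 0.9192 Nm


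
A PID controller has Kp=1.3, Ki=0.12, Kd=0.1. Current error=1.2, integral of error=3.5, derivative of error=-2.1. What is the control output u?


u = Kp*e + Ki*int(e) + Kd*de/dt
= 1.3*1.2 + 0.12*3.5 + 0.1*(-2.1)
= 1.56 + 0.42 + -0.21
= 1.77


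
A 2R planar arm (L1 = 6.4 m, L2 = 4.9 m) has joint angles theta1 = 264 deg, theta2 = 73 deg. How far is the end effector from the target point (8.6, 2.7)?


End effector via forward kinematics:
x = L1*cos(t1) + L2*cos(t1+t2) = 3.8415
y = L1*sin(t1) + L2*sin(t1+t2) = -8.2795
Distance to target:
d = sqrt((8.6 - 3.8415)^2 + (2.7 - -8.2795)^2)
= sqrt(22.6434 + 120.5499)
= 11.9663 m


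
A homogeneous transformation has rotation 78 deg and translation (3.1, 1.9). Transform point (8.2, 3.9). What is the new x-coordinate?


x' = cos(theta)*px - sin(theta)*py + tx
= 0.2079*8.2 - 0.9781*3.9 + 3.1
= 0.9901


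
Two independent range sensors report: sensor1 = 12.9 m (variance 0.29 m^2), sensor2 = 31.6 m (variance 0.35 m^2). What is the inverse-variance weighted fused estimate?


w1 = (1/var1) / (1/var1 + 1/var2)
   = 3.4483 / (3.4483 + 2.8571) = 0.5469
w2 = 1 - w1 = 0.4531
fused = w1*s1 + w2*s2 = 7.0547 + 14.3188
= 21.3734 m


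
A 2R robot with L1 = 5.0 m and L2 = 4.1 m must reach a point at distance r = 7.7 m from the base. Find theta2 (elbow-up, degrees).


cos(theta2) = (r^2 - L1^2 - L2^2) / (2*L1*L2)
cos(theta2) = (59.29 - 25.0 - 16.81) / 41.0
cos(theta2) = 0.426341
theta2 = 64.7644 degrees


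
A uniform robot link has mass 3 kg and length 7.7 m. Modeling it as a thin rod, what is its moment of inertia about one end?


I = (1/3) * m * L^2
= (1/3) * 3 * 7.7^2
= 0.333333 * 3 * 59.29
= 59.29 kg*m^2


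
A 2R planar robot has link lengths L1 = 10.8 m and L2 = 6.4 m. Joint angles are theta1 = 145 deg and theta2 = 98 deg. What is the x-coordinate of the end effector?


Convert angles to radians: theta1 = 2.5307, theta2 = 1.7104
x = L1*cos(theta1) + L2*cos(theta1+theta2)
x = -8.8468 + -2.9055
x = -11.7524


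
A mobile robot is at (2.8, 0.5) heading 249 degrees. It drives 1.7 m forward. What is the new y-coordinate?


y_new = y0 + d*sin(theta)
= 0.5 + 1.7*sin(249)
= 0.5 + -1.5871
= -1.0871


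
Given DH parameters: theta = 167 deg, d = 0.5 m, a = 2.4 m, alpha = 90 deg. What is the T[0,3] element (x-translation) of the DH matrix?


T[0,3] = a * cos(theta)
= 2.4 * cos(167 deg)
= 2.4 * -0.9744
= -2.3385


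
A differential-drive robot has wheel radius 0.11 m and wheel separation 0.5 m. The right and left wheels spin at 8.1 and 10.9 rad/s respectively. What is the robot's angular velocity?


vR = r*wR = 0.11*8.1 = 0.891 m/s
vL = r*wL = 0.11*10.9 = 1.199 m/s
v = (vR+vL)/2 = 1.045 m/s
omega = (vR-vL)/L = -0.616 rad/s
angular velocity = -0.616 rad/s


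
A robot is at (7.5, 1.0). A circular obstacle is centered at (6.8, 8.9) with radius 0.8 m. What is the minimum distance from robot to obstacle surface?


center_dist = sqrt((7.5-6.8)^2 + (1.0-8.9)^2)
= sqrt(0.49 + 62.41)
= 7.931
min_dist = center_dist - radius = 7.931 - 0.8 = 7.131 m


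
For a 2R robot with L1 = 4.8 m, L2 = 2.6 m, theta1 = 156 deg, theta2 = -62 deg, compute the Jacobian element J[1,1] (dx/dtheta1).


J[1,1] = -L1*sin(t1) - L2*sin(t1+t2)
= -4.8*sin(156) - 2.6*sin(94)
= -4.546


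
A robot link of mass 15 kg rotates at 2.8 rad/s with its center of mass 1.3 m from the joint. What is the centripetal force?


F = m * omega^2 * r
= 15 * 2.8^2 * 1.3
= 15 * 7.84 * 1.3
= 152.88 N


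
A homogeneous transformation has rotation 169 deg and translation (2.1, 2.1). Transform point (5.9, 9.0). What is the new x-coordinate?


x' = cos(theta)*px - sin(theta)*py + tx
= -0.9816*5.9 - 0.1908*9.0 + 2.1
= -5.4089


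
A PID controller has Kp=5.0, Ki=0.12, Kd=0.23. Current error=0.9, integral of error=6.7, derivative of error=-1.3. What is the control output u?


u = Kp*e + Ki*int(e) + Kd*de/dt
= 5.0*0.9 + 0.12*6.7 + 0.23*(-1.3)
= 4.5 + 0.804 + -0.299
= 5.005


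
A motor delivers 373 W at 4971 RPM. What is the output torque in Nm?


omega = 4971 * 2*pi/60 = 520.5619 rad/s
tau = P / omega = 373 / 520.5619
= 0.7165 Nm


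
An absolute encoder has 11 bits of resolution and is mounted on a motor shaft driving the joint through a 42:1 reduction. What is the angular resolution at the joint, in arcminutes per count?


counts = 2^11 = 2048
effective counts at joint = 2048 * 42 = 86016
resolution = 360*60 / 86016
= 0.2511 arcmin/count


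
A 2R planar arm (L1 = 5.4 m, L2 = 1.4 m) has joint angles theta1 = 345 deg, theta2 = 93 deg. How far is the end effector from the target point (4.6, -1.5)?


End effector via forward kinematics:
x = L1*cos(t1) + L2*cos(t1+t2) = 5.5071
y = L1*sin(t1) + L2*sin(t1+t2) = -0.0282
Distance to target:
d = sqrt((4.6 - 5.5071)^2 + (-1.5 - -0.0282)^2)
= sqrt(0.8228 + 2.1661)
= 1.7289 m


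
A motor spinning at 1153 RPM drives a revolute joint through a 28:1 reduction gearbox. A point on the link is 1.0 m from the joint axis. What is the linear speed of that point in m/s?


omega_motor = 1153 * 2*pi/60 = 120.7419 rad/s
omega_joint = omega_motor / 28 = 4.3122 rad/s
v = omega_joint * r = 4.3122 * 1.0
= 4.3122 m/s


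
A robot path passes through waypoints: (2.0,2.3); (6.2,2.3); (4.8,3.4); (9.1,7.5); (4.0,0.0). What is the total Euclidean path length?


Segment lengths:
  seg1 = sqrt((4.2)^2 + (0.0)^2) = 4.2
  seg2 = sqrt((-1.4)^2 + (1.1)^2) = 1.7804
  seg3 = sqrt((4.3)^2 + (4.1)^2) = 5.9414
  seg4 = sqrt((-5.1)^2 + (-7.5)^2) = 9.0697
Total = 20.9916


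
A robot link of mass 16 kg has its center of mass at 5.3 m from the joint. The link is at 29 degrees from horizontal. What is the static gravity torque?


tau = m*g*L*cos(angle)
= 16 * 9.81 * 5.3 * cos(29 deg)
= 16 * 9.81 * 5.3 * 0.8746
= 727.5856 Nm


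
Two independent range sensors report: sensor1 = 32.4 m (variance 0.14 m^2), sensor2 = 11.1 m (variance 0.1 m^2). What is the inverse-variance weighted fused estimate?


w1 = (1/var1) / (1/var1 + 1/var2)
   = 7.1429 / (7.1429 + 10.0) = 0.4167
w2 = 1 - w1 = 0.5833
fused = w1*s1 + w2*s2 = 13.5 + 6.475
= 19.975 m


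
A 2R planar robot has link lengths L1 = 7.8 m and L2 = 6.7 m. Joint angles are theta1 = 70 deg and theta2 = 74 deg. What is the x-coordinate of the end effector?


Convert angles to radians: theta1 = 1.2217, theta2 = 1.2915
x = L1*cos(theta1) + L2*cos(theta1+theta2)
x = 2.6678 + -5.4204
x = -2.7527


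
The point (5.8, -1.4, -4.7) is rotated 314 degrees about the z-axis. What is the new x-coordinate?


Rotation about z-axis: x' = x*cos(theta) - y*sin(theta)
= 5.8 * 0.6947 - -1.4 * -0.7193
= 3.0219


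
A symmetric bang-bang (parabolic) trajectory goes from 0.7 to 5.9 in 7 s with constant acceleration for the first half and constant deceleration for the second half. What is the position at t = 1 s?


Symmetric rest-to-rest: each phase covers (pf-p0)/2 in time T/2. 0.5*a*(T/2)^2 = (pf-p0)/2 => a = 4*(pf-p0)/T^2
a = 4*(5.9-0.7)/7^2 = 0.4245
t = 1 is in the acceleration phase (t <= T/2).
p = p0 + 0.5*a*t^2 = 0.7 + 0.5*0.4245*1^2
= 0.9122


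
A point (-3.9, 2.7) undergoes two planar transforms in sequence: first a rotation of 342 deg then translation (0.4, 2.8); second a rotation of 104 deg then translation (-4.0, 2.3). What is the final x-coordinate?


After transform 1:
x1 = cos(342)*-3.9 - sin(342)*2.7 + 0.4 = -2.4748
y1 = sin(342)*-3.9 + cos(342)*2.7 + 2.8 = 6.573
After transform 2:
x2 = cos(104)*-2.4748 - sin(104)*6.573 + -4.0
= -9.7791


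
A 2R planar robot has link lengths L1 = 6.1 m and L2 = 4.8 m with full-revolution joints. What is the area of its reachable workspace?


r_max = L1 + L2 = 10.9 m
r_min = |L1 - L2| = 1.3 m
Area = pi*(r_max^2 - r_min^2)
= pi*(118.81 - 1.69)
= pi * 117.12
= 367.9433 m^2


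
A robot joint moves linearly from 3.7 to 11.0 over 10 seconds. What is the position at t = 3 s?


s = t/T = 3/10 = 0.3
p(t) = p0 + (pf-p0)*s
= 3.7 + (11.0 - 3.7) * 0.3
= 5.89


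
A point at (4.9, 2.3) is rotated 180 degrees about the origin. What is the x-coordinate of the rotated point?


x' = x*cos(theta) - y*sin(theta)
cos(180 deg) = -1.0, sin(180 deg) = 0.0
x' = 4.9 * -1.0 - 2.3 * 0.0
= -4.9 - 0.0
= -4.9


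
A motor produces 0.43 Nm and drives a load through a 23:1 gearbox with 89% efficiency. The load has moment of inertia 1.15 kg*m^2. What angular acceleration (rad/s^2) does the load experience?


tau_out = tau_motor * N * eta
= 0.43 * 23 * 0.89 = 8.8021 Nm
alpha = tau_out / I = 8.8021 / 1.15
= 7.654 rad/s^2


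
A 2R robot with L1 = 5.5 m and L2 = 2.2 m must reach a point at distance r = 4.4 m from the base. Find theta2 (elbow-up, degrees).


cos(theta2) = (r^2 - L1^2 - L2^2) / (2*L1*L2)
cos(theta2) = (19.36 - 30.25 - 4.84) / 24.2
cos(theta2) = -0.65
theta2 = 130.5416 degrees


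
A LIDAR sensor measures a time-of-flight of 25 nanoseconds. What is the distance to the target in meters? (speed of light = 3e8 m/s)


tof = 25 ns = 2.5e-08 s
dist = c * tof / 2
= 3e8 * 2.5e-08 / 2
= 3.75 m


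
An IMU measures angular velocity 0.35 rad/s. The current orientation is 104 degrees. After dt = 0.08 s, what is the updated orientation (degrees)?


delta_theta = w * dt = 0.35 * 0.08 = 0.028 rad
= 1.6043 deg
theta_new = 104 + 1.6043 = 105.6043 deg


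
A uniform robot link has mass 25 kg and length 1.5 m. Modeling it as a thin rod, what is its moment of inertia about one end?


I = (1/3) * m * L^2
= (1/3) * 25 * 1.5^2
= 0.333333 * 25 * 2.25
= 18.75 kg*m^2


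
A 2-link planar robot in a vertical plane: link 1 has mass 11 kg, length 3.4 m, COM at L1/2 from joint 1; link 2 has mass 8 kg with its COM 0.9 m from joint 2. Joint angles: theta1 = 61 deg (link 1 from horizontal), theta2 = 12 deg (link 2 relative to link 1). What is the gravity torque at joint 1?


Horizontal distance from joint 1 to link-1 COM:
  x_c1 = (L1/2)*cos(t1) = 1.7 * 0.4848 = 0.8242 m
Horizontal distance from joint 1 to link-2 COM:
  x_c2 = L1*cos(t1) + Lc2*cos(t1+t2)
       = 3.4*0.4848 + 0.9*0.2924 = 1.9115 m
tau1 = m1*g*x_c1 + m2*g*x_c2
     = 11*9.81*0.8242 + 8*9.81*1.9115
     = 88.9369 + 150.0135
     = 238.9504 Nm


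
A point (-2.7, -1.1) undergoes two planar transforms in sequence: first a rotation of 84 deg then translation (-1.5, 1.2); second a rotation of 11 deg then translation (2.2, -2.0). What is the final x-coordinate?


After transform 1:
x1 = cos(84)*-2.7 - sin(84)*-1.1 + -1.5 = -0.6883
y1 = sin(84)*-2.7 + cos(84)*-1.1 + 1.2 = -1.6002
After transform 2:
x2 = cos(11)*-0.6883 - sin(11)*-1.6002 + 2.2
= 1.8297


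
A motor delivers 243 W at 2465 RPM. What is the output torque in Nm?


omega = 2465 * 2*pi/60 = 258.1342 rad/s
tau = P / omega = 243 / 258.1342
= 0.9414 Nm


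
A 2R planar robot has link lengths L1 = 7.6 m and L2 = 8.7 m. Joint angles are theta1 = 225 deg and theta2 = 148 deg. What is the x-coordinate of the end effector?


Convert angles to radians: theta1 = 3.927, theta2 = 2.5831
x = L1*cos(theta1) + L2*cos(theta1+theta2)
x = -5.374 + 8.477
x = 3.103
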